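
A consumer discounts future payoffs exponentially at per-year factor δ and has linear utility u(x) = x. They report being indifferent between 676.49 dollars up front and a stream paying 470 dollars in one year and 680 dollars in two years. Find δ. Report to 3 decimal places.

Equating present values: 676.49 = 470δ + 680δ².
Rearranged: 680δ² + 470δ − 676.49 = 0.
By the quadratic formula (taking the positive root), δ = (−470 + √2060952.80) / 1360 ≈ 0.710.

δ ≈ 0.710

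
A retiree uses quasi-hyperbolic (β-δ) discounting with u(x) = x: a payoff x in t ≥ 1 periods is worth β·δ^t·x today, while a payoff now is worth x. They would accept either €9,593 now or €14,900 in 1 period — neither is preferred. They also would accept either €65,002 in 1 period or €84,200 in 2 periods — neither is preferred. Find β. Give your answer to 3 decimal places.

The second indifference involves only future payoffs, so β cancels: β·δ^1·65002 = β·δ^2·84200, giving δ = 65002/84200 = 0.77200.
The first indifference: 9593 = β·δ·14900, so β = 9593/(δ·14900) = 9593/(0.77200·14900) ≈ 0.834.

β ≈ 0.834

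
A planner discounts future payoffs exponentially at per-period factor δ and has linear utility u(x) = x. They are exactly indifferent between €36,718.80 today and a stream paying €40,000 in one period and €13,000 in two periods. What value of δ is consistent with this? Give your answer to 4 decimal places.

δ ≈ 0.7400

Present value of the stream is 40000·δ + 13000·δ². Indifference gives 40000δ + 13000δ² = 36718.80.
Rearranged: 13000δ² + 40000δ − 36718.80 = 0.
The positive root is δ = [−40000 + √(40000² + 4·13000·36718.80)] / (2·13000) = (−40000 + 59240.000)/26000 ≈ 0.7400.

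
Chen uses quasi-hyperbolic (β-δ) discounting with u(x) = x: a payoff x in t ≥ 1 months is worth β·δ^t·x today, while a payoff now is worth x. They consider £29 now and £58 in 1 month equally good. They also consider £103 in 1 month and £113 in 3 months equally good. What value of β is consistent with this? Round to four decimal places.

Both payoffs in the second observation are in the future, so β drops out: δ^1·103 = δ^3·113 ⇒ δ^2 = 103/113 = 0.91150, so δ = 0.95473.
The first indifference: 29 = β·δ·58, so β = 29/(δ·58) = 29/(0.95473·58) ≈ 0.5237.

β ≈ 0.5237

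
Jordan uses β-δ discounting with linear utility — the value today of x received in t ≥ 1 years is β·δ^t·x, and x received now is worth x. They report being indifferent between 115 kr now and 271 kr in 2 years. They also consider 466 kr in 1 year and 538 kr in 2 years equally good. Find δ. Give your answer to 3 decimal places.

The second indifference involves only future payoffs, so β cancels: β·δ^1·466 = β·δ^2·538, giving δ = 466/538 = 0.86617.

δ ≈ 0.866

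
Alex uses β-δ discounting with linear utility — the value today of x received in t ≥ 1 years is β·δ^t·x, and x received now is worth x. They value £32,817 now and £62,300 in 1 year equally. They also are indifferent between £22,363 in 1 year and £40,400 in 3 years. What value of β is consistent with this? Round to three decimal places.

Both payoffs in the second observation are in the future, so β drops out: δ^1·22363 = δ^3·40400 ⇒ δ^2 = 22363/40400 = 0.55354, so δ = 0.74400.
Now use the now-vs-future pair: 32817 = β·δ·62300 gives β = 32817/(0.74400·62300) ≈ 0.708.

β ≈ 0.708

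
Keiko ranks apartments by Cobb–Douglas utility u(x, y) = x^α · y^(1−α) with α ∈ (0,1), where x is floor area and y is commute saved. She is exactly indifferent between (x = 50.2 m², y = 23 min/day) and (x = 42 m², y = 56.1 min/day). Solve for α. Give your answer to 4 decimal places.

α ≈ 0.8333

Set the two utilities equal: 50.2^α·23^(1−α) = 42^α·56.1^(1−α).
Taking logs: α·ln 50.2 + (1−α)·ln 23 = α·ln 42 + (1−α)·ln 56.1, i.e. α·0.1783454 = (1−α)·0.8916416.
So α/(1−α) = (0.8916416)/(0.1783454) = 4.9995212, and α = 4.9995212/5.9995212 ≈ 0.8333.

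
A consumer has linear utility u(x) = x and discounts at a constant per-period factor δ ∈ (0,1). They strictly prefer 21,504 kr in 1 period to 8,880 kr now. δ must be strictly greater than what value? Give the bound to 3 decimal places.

Comparing present values: 8880 < δ·21504.
Dividing through by 21504 gives δ > 0.41295.

δ > 0.413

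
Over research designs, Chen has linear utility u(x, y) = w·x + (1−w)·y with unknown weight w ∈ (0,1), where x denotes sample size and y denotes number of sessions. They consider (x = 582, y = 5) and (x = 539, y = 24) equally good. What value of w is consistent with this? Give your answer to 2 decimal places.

u(582,5) = u(539,24) means w·582 + (1−w)·5 = w·539 + (1−w)·24.
Rearranging, 43·w − 19·(1−w) = 0.
Hence w = 19/(43+19) = 19/62 = 0.31.

w = 0.31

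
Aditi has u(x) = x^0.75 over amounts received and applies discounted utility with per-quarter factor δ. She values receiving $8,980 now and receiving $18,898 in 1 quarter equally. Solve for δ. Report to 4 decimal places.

Equating discounted utilities: u(8980) = δ·u(18898) ⇒ δ = u(8980)/u(18898).
Since u(x) = x^0.75, δ = (8980/18898)^0.75 = 0.47518^0.75 = 0.57233.

δ ≈ 0.5723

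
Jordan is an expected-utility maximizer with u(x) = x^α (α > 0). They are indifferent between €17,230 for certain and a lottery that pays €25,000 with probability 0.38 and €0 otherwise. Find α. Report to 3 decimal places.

α ≈ 2.599

The lottery's expected utility is 0.38·u(25000) + 0.62·u(0) = 0.38·25000^α (since u(0) = 0 for α > 0).
Setting u(17230) equal to that: 17230^α = 0.38·25000^α ⇒ (17230/25000)^α = 0.38.
Take logs: α = ln 0.38 / ln(17230/25000) ≈ 2.59947.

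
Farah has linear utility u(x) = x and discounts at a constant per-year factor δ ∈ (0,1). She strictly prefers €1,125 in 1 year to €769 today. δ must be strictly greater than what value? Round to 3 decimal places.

δ > 0.684

The preference means 769 < δ·1125.
Dividing through by 1125 gives δ > 0.68356.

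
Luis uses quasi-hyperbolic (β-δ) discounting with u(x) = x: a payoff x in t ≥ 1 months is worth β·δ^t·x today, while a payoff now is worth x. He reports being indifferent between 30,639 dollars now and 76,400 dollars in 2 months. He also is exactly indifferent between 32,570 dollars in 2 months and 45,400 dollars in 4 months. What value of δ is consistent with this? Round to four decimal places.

Both payoffs in the second observation are in the future, so β drops out: δ^2·32570 = δ^4·45400 ⇒ δ^2 = 32570/45400 = 0.71740, so δ = 0.84700.

δ ≈ 0.8470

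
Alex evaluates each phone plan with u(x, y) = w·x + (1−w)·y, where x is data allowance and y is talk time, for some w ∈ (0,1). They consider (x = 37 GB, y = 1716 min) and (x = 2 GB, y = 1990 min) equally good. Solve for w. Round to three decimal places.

w = 0.887

u(37,1716) = u(2,1990) means w·37 + (1−w)·1716 = w·2 + (1−w)·1990.
Rearranging, 35·w − 274·(1−w) = 0.
So w/(1−w) = 274/35 = 7.8286, giving w = 274/(35+274) = 0.887.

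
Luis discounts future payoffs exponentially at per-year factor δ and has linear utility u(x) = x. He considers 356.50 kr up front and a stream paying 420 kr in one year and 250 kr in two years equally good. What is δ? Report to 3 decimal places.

Present value of the stream is 420·δ + 250·δ². Indifference gives 420δ + 250δ² = 356.50.
That is, 250δ² + 420δ − 356.50 = 0, a quadratic in δ.
δ = (−420 + √(420² + 4·250·356.50)) / (2·250) = (−420 + √532900.00) / 500 ≈ 0.620.

δ ≈ 0.620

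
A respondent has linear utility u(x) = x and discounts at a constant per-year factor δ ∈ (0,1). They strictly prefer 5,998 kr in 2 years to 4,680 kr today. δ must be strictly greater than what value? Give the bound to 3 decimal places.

δ > 0.883

The preference means 4680 < δ^2·5998.
Hence δ^2 > 4680/5998 = 0.78026, and x ↦ x^(1/2) is increasing on (0,∞).
δ > 0.78026^(1/2) = 0.883.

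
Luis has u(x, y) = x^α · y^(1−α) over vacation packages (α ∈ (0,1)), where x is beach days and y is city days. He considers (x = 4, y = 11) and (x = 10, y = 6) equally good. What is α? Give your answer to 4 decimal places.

The Cobb–Douglas utilities coincide, so 4^α·11^(1−α) = 10^α·6^(1−α).
(4/10)^α = (6/11)^(1−α); take logs: α·ln(4/10) = (1−α)·ln(6/11), i.e. α·-0.9162907 = (1−α)·-0.6061358.
With A = -0.9162907 and B = -0.6061358: α·A = (1−α)·B, so α = B/(A+B) = -0.6061358/-1.5224265 ≈ 0.3981.

α ≈ 0.3981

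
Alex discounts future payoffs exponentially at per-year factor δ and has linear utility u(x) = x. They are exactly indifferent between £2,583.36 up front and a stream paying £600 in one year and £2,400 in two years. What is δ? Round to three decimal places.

Equating present values: 2583.36 = 600δ + 2400δ².
That is, 2400δ² + 600δ − 2583.36 = 0, a quadratic in δ.
The positive root is δ = [−600 + √(600² + 4·2400·2583.36)] / (2·2400) = (−600 + 5016.000)/4800 ≈ 0.920.

δ ≈ 0.920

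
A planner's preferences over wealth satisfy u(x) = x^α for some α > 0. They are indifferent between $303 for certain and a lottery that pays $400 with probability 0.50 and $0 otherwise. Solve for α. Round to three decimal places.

The lottery's expected utility is 0.50·u(400) + 0.50·u(0) = 0.50·400^α (since u(0) = 0 for α > 0).
Setting u(303) equal to that: 303^α = 0.50·400^α ⇒ (303/400)^α = 0.50.
α = ln(0.50) / ln(303/400) = -0.693147/-0.277732 ≈ 2.496.

α ≈ 2.496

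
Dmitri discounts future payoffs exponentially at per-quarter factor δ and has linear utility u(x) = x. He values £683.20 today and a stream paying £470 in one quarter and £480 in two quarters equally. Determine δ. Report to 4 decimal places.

δ ≈ 0.8000

Equating present values: 683.20 = 470δ + 480δ².
So 480δ² + 470δ − 683.20 = 0.
By the quadratic formula (taking the positive root), δ = (−470 + √1532644.00) / 960 ≈ 0.8000.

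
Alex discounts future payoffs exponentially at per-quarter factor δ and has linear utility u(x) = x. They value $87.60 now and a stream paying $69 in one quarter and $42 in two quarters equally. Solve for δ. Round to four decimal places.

δ ≈ 0.8400

The stream is worth 69δ + 42δ² today, so 69δ + 42δ² = 87.60.
Rearranged: 42δ² + 69δ − 87.60 = 0.
By the quadratic formula (taking the positive root), δ = (−69 + √19477.80) / 84 ≈ 0.8400.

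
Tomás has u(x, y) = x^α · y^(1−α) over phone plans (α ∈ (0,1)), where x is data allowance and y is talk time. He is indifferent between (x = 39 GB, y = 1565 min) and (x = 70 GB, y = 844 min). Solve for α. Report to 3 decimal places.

Indifference: 39^α · 1565^(1−α) = 70^α · 844^(1−α).
(39/70)^α = (844/1565)^(1−α); take logs: α·ln(39/70) = (1−α)·ln(844/1565), i.e. α·-0.584934 = (1−α)·-0.617489.
Thus α·(-1.202423) = -0.617489, so α = -0.617489/-1.202423 ≈ 0.514.

α ≈ 0.514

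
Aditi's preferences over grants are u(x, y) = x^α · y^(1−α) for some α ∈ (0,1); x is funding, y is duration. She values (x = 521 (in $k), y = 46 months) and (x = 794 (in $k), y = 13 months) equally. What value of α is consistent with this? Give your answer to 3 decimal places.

Set the two utilities equal: 521^α·46^(1−α) = 794^α·13^(1−α).
Taking logs: α·ln 521 + (1−α)·ln 46 = α·ln 794 + (1−α)·ln 13, i.e. α·-0.421333 = (1−α)·-1.263692.
So α/(1−α) = (-1.263692)/(-0.421333) = 2.999271, and α = 2.999271/3.999271 ≈ 0.750.

α ≈ 0.750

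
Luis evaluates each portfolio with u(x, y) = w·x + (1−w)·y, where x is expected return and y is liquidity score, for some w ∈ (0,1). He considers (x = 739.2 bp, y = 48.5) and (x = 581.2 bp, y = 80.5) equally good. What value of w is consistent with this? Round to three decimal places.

u(739.2,48.5) = u(581.2,80.5) means w·739.2 + (1−w)·48.5 = w·581.2 + (1−w)·80.5.
Collecting terms: w·158 = (1−w)·32.
Hence w = 32/(158+32) = 32/190 = 0.168.

w = 0.168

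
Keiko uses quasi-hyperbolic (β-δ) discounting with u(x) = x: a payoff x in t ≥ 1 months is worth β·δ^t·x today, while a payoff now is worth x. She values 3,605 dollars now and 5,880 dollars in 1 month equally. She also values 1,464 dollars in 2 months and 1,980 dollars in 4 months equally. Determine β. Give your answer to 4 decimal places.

β ≈ 0.7130

Both payoffs in the second observation are in the future, so β drops out: δ^2·1464 = δ^4·1980 ⇒ δ^2 = 1464/1980 = 0.73939, so δ = 0.85988.
The first indifference: 3605 = β·δ·5880, so β = 3605/(δ·5880) = 3605/(0.85988·5880) ≈ 0.7130.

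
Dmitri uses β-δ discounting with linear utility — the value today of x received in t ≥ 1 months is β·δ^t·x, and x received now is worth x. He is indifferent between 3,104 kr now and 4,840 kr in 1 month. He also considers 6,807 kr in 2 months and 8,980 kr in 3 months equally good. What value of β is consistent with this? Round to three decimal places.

β ≈ 0.846

Both payoffs in the second observation are in the future, so β drops out: δ^2·6807 = δ^3·8980 ⇒ δ = 6807/8980 = 0.75802.
Now use the now-vs-future pair: 3104 = β·δ·4840 gives β = 3104/(0.75802·4840) ≈ 0.846.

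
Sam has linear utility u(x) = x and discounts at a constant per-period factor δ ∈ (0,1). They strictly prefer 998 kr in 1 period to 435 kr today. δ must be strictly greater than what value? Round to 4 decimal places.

Under u(x) = x this choice says 435 < δ·998.
So δ > 435/998 = 0.43587.

δ > 0.4359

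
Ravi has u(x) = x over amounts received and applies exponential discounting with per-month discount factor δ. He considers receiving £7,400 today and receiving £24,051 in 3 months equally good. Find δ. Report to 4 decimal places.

δ ≈ 0.6751

Equating discounted utilities: u(7400) = δ^3·u(24051) ⇒ δ^3 = u(7400)/u(24051).
With u(x) = x: δ^3 = 7400/24051 = 0.30768.
Taking the cube root: δ = 0.30768^(1/3) ≈ 0.6751.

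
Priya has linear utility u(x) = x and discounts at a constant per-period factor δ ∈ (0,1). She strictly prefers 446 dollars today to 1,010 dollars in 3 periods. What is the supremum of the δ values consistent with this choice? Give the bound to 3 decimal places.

The preference means 446 > δ^3·1010.
Dividing by 1010: δ^3 < 0.44158. Both sides are positive, so the cube root keeps the direction.
δ < 0.44158^(1/3) = 0.762.

δ < 0.762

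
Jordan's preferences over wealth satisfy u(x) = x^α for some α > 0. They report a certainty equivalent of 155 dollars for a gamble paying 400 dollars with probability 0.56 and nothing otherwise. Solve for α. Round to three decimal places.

α ≈ 0.612

Since u(0) = 0, the lottery's EU is 0.56·400^α.
Equating: 155^α = 0.56·400^α, i.e. 0.3875^α = 0.56.
Take logs: α = ln 0.56 / ln(155/400) ≈ 0.61160.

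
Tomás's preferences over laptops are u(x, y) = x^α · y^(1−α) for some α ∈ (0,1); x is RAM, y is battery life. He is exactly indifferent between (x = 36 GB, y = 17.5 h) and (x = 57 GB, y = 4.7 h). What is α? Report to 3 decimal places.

α ≈ 0.741

The Cobb–Douglas utilities coincide, so 36^α·17.5^(1−α) = 57^α·4.7^(1−α).
(36/57)^α = (4.7/17.5)^(1−α); take logs: α·ln(36/57) = (1−α)·ln(4.7/17.5), i.e. α·-0.459532 = (1−α)·-1.314638.
Thus α·(-1.774170) = -1.314638, so α = -1.314638/-1.774170 ≈ 0.741.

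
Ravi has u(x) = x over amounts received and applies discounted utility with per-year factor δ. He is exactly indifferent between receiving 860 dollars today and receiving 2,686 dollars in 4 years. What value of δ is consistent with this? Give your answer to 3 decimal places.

δ ≈ 0.752

Indifference means u(860) = δ^4 · u(2686), so δ^4 = u(860)/u(2686).
With u(x) = x: δ^4 = 860/2686 = 0.32018.
Hence δ = (0.32018)^(1/4) = 0.75223.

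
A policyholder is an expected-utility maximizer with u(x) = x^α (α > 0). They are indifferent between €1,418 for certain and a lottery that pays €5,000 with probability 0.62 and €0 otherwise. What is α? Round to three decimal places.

Since u(0) = 0, the lottery's EU is 0.62·5000^α.
Setting u(1418) equal to that: 1418^α = 0.62·5000^α ⇒ (1418/5000)^α = 0.62.
Taking logs: α·ln(1418/5000) = ln(0.62), so α = -0.478036 / -1.260190 ≈ 0.379.

α ≈ 0.379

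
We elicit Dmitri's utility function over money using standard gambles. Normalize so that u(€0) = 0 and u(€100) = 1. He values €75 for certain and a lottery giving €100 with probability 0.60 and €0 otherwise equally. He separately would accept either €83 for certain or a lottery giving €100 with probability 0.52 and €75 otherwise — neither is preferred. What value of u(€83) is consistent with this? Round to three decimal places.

0.808

The first gamble pins u(€75): it must equal 0.60·1 + 0.40·0 = 0.60.
The second indifference gives u(€83) = 0.52·u(€100) + 0.48·u(€75) = 0.52·1.00 + 0.48·0.60 = 0.8080.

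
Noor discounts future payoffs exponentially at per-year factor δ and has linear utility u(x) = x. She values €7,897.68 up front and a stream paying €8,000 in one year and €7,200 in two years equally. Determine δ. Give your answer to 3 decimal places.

δ ≈ 0.630

Equating present values: 7897.68 = 8000δ + 7200δ².
Rearranged: 7200δ² + 8000δ − 7897.68 = 0.
The positive root is δ = [−8000 + √(8000² + 4·7200·7897.68)] / (2·7200) = (−8000 + 17072.000)/14400 ≈ 0.630.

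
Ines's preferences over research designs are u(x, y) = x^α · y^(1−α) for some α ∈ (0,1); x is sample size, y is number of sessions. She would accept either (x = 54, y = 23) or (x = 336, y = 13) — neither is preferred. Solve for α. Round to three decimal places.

α ≈ 0.238

The Cobb–Douglas utilities coincide, so 54^α·23^(1−α) = 336^α·13^(1−α).
Taking logs: α·ln 54 + (1−α)·ln 23 = α·ln 336 + (1−α)·ln 13, i.e. α·-1.828127 = (1−α)·-0.570545.
Thus α·(-2.398672) = -0.570545, so α = -0.570545/-2.398672 ≈ 0.238.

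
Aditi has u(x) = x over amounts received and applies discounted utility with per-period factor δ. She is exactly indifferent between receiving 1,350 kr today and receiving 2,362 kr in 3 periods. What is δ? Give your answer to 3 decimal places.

Equating discounted utilities: u(1350) = δ^3·u(2362) ⇒ δ^3 = u(1350)/u(2362).
With u(x) = x: δ^3 = 1350/2362 = 0.57155.
Hence δ = (0.57155)^(1/3) = 0.82989.

δ ≈ 0.830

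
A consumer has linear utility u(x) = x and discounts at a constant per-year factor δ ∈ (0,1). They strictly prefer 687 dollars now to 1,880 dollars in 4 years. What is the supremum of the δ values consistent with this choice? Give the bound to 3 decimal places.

δ < 0.777

The preference means 687 > δ^4·1880.
Dividing by 1880: δ^4 < 0.36543. Both sides are positive, so the 4th root keeps the direction.
δ < 0.36543^(1/4) = 0.777.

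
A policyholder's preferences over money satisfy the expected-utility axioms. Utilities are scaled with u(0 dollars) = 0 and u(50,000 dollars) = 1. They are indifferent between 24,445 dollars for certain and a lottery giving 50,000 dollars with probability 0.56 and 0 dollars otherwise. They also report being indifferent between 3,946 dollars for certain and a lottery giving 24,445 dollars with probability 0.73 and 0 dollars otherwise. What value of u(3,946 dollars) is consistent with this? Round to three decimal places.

0.409

The first gamble pins u(24,445 dollars): it must equal 0.56·1 + 0.44·0 = 0.56.
Then u(3,946 dollars) = 0.73·u(24,445 dollars) + 0.27·u(0 dollars) = 0.73·0.56 + 0.27·0.00 = 0.4088.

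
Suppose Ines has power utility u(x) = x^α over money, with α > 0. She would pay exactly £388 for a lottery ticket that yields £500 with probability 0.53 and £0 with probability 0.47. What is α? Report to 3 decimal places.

The lottery's expected utility is 0.53·u(500) + 0.47·u(0) = 0.53·500^α (since u(0) = 0 for α > 0).
Equating: 388^α = 0.53·500^α, i.e. 0.7760^α = 0.53.
α = ln(0.53) / ln(388/500) = -0.634878/-0.253603 ≈ 2.503.

α ≈ 2.503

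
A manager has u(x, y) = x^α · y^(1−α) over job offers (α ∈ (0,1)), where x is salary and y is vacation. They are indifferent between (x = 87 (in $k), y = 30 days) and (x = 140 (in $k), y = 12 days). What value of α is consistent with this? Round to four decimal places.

Set the two utilities equal: 87^α·30^(1−α) = 140^α·12^(1−α).
(87/140)^α = (12/30)^(1−α); take logs: α·ln(87/140) = (1−α)·ln(12/30), i.e. α·-0.4757343 = (1−α)·-0.9162907.
Thus α·(-1.3920250) = -0.9162907, so α = -0.9162907/-1.3920250 ≈ 0.6582.

α ≈ 0.6582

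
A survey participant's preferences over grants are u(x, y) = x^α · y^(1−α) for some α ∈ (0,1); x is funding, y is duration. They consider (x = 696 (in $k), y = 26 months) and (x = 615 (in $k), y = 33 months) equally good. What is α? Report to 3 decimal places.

α ≈ 0.658

Set the two utilities equal: 696^α·26^(1−α) = 615^α·33^(1−α).
(696/615)^α = (33/26)^(1−α); take logs: α·ln(696/615) = (1−α)·ln(33/26), i.e. α·0.123727 = (1−α)·0.238411.
Thus α·(0.362138) = 0.238411, so α = 0.238411/0.362138 ≈ 0.658.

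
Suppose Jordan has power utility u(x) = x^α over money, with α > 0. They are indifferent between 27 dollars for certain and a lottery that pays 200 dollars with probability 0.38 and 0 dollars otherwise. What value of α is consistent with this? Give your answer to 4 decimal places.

α ≈ 0.4832

The lottery's expected utility is 0.38·u(200) + 0.62·u(0) = 0.38·200^α (since u(0) = 0 for α > 0).
Indifference: 27^α = 0.38·200^α, so (27/200)^α = 0.38.
Take logs: α = ln 0.38 / ln(27/200) ≈ 0.483193.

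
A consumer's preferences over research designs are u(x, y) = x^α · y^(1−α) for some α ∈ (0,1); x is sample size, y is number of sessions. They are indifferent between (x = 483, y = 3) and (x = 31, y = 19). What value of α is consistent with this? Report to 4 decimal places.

α ≈ 0.4020

Indifference: 483^α · 3^(1−α) = 31^α · 19^(1−α).
(483/31)^α = (19/3)^(1−α); take logs: α·ln(483/31) = (1−α)·ln(19/3), i.e. α·2.7460294 = (1−α)·1.8458267.
Thus α·(4.5918561) = 1.8458267, so α = 1.8458267/4.5918561 ≈ 0.4020.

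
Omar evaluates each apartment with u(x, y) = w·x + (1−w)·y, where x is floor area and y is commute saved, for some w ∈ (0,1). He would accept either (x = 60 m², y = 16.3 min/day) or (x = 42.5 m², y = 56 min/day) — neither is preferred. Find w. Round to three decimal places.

w = 0.694

Indifference: w·60 + (1−w)·16.3 = w·42.5 + (1−w)·56.
Collecting terms: w·17.5 = (1−w)·39.7.
The marginal rate of substitution is 39.7/17.5, so w = 39.7/(17.5+39.7) = 0.694.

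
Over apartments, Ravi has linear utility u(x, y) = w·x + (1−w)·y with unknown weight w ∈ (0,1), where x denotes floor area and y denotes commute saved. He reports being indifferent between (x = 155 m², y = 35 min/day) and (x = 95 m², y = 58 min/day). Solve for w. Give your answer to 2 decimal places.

w = 0.28

Indifference: w·155 + (1−w)·35 = w·95 + (1−w)·58.
Collecting terms: w·60 = (1−w)·23.
Hence w = 23/(60+23) = 23/83 = 0.28.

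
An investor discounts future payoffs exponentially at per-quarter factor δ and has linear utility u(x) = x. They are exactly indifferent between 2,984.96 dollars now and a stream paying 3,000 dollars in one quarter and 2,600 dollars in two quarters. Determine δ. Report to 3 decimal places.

δ ≈ 0.640

The stream is worth 3000δ + 2600δ² today, so 3000δ + 2600δ² = 2984.96.
Rearranged: 2600δ² + 3000δ − 2984.96 = 0.
By the quadratic formula (taking the positive root), δ = (−3000 + √40043584.00) / 5200 ≈ 0.640.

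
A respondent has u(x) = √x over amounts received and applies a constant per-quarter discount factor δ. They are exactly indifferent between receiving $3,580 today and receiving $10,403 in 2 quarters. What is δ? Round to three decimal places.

δ ≈ 0.766

The payoff in 2 quarters is discounted by δ^2, so u(3580) = δ^2·u(10403) and δ^2 = u(3580)/u(10403).
With u(x) = √x: δ^2 = √3580/√10403 = √(3580/10403) = 0.58663.
Taking the square root: δ = 0.58663^(1/2) ≈ 0.766.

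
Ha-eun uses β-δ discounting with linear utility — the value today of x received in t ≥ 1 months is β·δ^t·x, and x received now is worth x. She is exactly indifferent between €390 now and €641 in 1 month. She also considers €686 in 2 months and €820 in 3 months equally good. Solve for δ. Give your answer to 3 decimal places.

δ ≈ 0.837

From the later pair, β·δ^2·686 = β·δ^3·820; dividing through, δ = 686/820 = 0.83659.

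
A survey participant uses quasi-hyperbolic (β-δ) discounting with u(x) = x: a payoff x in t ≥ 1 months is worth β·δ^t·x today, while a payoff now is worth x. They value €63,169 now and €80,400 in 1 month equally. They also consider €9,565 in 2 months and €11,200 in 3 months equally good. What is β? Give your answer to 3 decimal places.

Both payoffs in the second observation are in the future, so β drops out: δ^2·9565 = δ^3·11200 ⇒ δ = 9565/11200 = 0.85402.
Substituting δ into 63169 = β·δ·80400: β = 63169/(68663.036) ≈ 0.920.

β ≈ 0.920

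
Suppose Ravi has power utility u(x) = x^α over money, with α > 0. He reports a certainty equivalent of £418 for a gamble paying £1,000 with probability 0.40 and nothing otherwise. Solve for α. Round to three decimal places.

α ≈ 1.050

The lottery's expected utility is 0.40·u(1000) + 0.60·u(0) = 0.40·1000^α (since u(0) = 0 for α > 0).
Indifference: 418^α = 0.40·1000^α, so (418/1000)^α = 0.40.
Take logs: α = ln 0.40 / ln(418/1000) ≈ 1.05046.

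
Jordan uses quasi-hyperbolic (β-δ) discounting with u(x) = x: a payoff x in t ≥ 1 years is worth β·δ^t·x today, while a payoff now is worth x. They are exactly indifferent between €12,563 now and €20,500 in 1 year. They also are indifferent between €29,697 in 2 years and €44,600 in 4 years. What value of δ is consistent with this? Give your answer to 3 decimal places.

Both payoffs in the second observation are in the future, so β drops out: δ^2·29697 = δ^4·44600 ⇒ δ^2 = 29697/44600 = 0.66585, so δ = 0.81600.

δ ≈ 0.816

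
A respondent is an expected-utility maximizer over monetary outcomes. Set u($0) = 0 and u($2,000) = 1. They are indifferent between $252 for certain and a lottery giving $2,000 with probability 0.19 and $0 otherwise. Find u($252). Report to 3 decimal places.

0.190

The indifference gives u($252) = 0.19·u($2,000) + 0.81·u($0) = 0.19·1 + 0.81·0 = 0.19.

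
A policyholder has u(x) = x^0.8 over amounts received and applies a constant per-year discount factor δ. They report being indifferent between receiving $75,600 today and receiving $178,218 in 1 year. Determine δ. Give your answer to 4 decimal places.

Indifference means u(75600) = δ · u(178218), so δ = u(75600)/u(178218).
With u(x) = x^0.8: δ = 75600^0.8/178218^0.8 = (75600/178218)^0.8 = 0.50357.

δ ≈ 0.5036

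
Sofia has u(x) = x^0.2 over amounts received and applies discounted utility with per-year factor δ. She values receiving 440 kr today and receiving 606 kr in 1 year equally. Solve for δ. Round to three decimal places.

δ ≈ 0.938

Indifference means u(440) = δ · u(606), so δ = u(440)/u(606).
Since u(x) = x^0.2, δ = (440/606)^0.2 = 0.72607^0.2 = 0.93799.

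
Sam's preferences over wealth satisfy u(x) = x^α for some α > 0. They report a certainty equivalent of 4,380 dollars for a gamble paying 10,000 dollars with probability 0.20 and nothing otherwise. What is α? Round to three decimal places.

α ≈ 1.950

Since u(0) = 0, the lottery's EU is 0.20·10000^α.
Equating: 4380^α = 0.20·10000^α, i.e. 0.4380^α = 0.20.
α = ln(0.20) / ln(4380/10000) = -1.609438/-0.825536 ≈ 1.950.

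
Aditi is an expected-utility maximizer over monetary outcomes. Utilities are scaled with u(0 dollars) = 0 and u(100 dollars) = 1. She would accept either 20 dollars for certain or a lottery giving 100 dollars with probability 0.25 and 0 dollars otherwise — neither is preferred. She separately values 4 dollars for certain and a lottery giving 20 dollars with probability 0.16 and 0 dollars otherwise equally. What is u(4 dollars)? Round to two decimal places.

0.04

First, u(20 dollars) = 0.25·u(100 dollars) + 0.75·u(0 dollars) = 0.25.
Then u(4 dollars) = 0.16·u(20 dollars) + 0.84·u(0 dollars) = 0.16·0.25 + 0.84·0.00 = 0.0400.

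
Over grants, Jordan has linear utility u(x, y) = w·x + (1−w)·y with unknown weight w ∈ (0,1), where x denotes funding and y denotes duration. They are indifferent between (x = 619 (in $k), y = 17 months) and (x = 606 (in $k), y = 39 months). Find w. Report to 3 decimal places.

Equating utilities: w·619 + (1−w)·17 = w·606 + (1−w)·39.
w·(619−606) = (1−w)·(39−17), i.e. w·13 = (1−w)·22.
So w/(1−w) = 22/13 = 1.6923, giving w = 22/(13+22) = 0.629.

w = 0.629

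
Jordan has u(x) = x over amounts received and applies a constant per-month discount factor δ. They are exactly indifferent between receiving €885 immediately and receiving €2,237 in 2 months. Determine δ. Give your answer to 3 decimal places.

δ ≈ 0.629

The payoff in 2 months is discounted by δ^2, so u(885) = δ^2·u(2237) and δ^2 = u(885)/u(2237).
With u(x) = x: δ^2 = 885/2237 = 0.39562.
Hence δ = (0.39562)^(1/2) = 0.62898.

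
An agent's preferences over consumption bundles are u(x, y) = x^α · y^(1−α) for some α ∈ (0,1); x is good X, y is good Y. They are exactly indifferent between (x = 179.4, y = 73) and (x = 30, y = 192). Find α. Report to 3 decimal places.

α ≈ 0.351

The Cobb–Douglas utilities coincide, so 179.4^α·73^(1−α) = 30^α·192^(1−α).
Rearrange to (179.4/30)^α = (192/73)^(1−α) and take logs: α·1.788421 = (1−α)·0.967036.
With A = 1.788421 and B = 0.967036: α·A = (1−α)·B, so α = B/(A+B) = 0.967036/2.755457 ≈ 0.351.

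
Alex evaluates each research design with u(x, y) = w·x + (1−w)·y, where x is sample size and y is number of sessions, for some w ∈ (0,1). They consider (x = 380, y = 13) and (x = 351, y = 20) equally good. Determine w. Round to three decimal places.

u(380,13) = u(351,20) means w·380 + (1−w)·13 = w·351 + (1−w)·20.
Collecting terms: w·29 = (1−w)·7.
The marginal rate of substitution is 7/29, so w = 7/(29+7) = 0.194.

w = 0.194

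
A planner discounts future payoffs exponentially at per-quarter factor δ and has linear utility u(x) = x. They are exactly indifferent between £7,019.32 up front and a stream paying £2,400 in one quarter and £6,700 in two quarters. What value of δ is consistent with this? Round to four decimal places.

The stream is worth 2400δ + 6700δ² today, so 2400δ + 6700δ² = 7019.32.
That is, 6700δ² + 2400δ − 7019.32 = 0, a quadratic in δ.
By the quadratic formula (taking the positive root), δ = (−2400 + √193877776.00) / 13400 ≈ 0.8600.

δ ≈ 0.8600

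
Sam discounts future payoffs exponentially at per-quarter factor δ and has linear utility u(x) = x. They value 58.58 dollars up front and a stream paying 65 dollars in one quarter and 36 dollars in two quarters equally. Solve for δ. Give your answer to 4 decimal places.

δ ≈ 0.6600

Equating present values: 58.58 = 65δ + 36δ².
So 36δ² + 65δ − 58.58 = 0.
By the quadratic formula (taking the positive root), δ = (−65 + √12660.52) / 72 ≈ 0.6600.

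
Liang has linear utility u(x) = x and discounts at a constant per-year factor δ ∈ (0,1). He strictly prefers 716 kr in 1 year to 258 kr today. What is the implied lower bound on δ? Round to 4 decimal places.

Comparing present values: 258 < δ·716.
Dividing through by 716 gives δ > 0.36034.

δ > 0.3603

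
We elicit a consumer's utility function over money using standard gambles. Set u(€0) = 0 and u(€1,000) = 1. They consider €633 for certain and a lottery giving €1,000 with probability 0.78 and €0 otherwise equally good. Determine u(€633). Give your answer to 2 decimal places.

0.78

The indifference gives u(€633) = 0.78·u(€1,000) + 0.22·u(€0) = 0.78·1 + 0.22·0 = 0.78.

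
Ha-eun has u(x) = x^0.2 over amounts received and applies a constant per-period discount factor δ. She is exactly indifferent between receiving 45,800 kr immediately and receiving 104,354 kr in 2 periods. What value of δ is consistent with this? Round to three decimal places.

δ ≈ 0.921

The payoff in 2 periods is discounted by δ^2, so u(45800) = δ^2·u(104354) and δ^2 = u(45800)/u(104354).
Since u(x) = x^0.2, δ^2 = (45800/104354)^0.2 = 0.43889^0.2 = 0.84815.
Hence δ = (0.84815)^(1/2) = 0.92095.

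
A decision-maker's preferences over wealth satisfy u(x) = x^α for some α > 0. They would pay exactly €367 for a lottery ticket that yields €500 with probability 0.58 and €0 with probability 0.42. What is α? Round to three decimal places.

The lottery's expected utility is 0.58·u(500) + 0.42·u(0) = 0.58·500^α (since u(0) = 0 for α > 0).
Indifference: 367^α = 0.58·500^α, so (367/500)^α = 0.58.
Taking logs: α·ln(367/500) = ln(0.58), so α = -0.544727 / -0.309246 ≈ 1.761.

α ≈ 1.761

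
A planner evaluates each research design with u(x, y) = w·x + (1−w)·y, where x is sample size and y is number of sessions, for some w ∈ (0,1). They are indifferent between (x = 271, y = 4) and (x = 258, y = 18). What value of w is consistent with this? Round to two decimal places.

w = 0.52

u(271,4) = u(258,18) means w·271 + (1−w)·4 = w·258 + (1−w)·18.
Rearranging, 13·w − 14·(1−w) = 0.
So w/(1−w) = 14/13 = 1.0769, giving w = 14/(13+14) = 0.52.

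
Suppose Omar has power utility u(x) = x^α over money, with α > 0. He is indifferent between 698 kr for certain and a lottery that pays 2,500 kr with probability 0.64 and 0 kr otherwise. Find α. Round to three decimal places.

Since u(0) = 0, the lottery's EU is 0.64·2500^α.
Indifference: 698^α = 0.64·2500^α, so (698/2500)^α = 0.64.
α = ln(0.64) / ln(698/2500) = -0.446287/-1.275827 ≈ 0.350.

α ≈ 0.350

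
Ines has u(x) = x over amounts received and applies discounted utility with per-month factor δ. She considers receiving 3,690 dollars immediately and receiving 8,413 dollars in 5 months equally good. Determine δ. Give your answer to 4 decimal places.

Indifference means u(3690) = δ^5 · u(8413), so δ^5 = u(3690)/u(8413).
With u(x) = x: δ^5 = 3690/8413 = 0.43861.
So δ = 0.43861^(1/5) ≈ 0.8480.

δ ≈ 0.8480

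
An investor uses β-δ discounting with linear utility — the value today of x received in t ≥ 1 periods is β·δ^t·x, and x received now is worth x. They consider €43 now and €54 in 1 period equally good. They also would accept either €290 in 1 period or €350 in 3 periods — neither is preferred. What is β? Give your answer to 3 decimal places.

Both payoffs in the second observation are in the future, so β drops out: δ^1·290 = δ^3·350 ⇒ δ^2 = 290/350 = 0.82857, so δ = 0.91026.
Now use the now-vs-future pair: 43 = β·δ·54 gives β = 43/(0.91026·54) ≈ 0.875.

β ≈ 0.875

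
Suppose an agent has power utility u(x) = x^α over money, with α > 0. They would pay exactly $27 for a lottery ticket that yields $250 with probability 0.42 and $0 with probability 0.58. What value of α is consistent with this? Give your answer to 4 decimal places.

Since u(0) = 0, the lottery's EU is 0.42·250^α.
Equating: 27^α = 0.42·250^α, i.e. 0.1080^α = 0.42.
α = ln(0.42) / ln(27/250) = -0.8675006/-2.2256241 ≈ 0.3898.

α ≈ 0.3898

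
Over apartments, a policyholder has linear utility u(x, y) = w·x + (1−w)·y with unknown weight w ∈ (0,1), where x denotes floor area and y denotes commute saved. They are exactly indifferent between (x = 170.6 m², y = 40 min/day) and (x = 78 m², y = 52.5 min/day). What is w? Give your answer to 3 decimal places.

Indifference: w·170.6 + (1−w)·40 = w·78 + (1−w)·52.5.
w·(170.6−78) = (1−w)·(52.5−40), i.e. w·92.6 = (1−w)·12.5.
So w/(1−w) = 12.5/92.6 = 0.1350, giving w = 12.5/(92.6+12.5) = 0.119.

w = 0.119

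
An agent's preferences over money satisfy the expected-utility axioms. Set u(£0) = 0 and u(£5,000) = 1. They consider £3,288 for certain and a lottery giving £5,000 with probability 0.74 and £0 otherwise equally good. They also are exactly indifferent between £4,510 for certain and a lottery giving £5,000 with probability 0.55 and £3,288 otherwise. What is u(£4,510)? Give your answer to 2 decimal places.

0.88

First, u(£3,288) = 0.74·u(£5,000) + 0.26·u(£0) = 0.74.
Chaining: u(£4,510) = 0.55·1.00 + 0.45·0.74 = 0.8830.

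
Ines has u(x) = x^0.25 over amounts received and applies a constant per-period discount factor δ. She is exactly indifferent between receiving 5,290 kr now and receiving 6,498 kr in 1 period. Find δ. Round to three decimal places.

Indifference means u(5290) = δ · u(6498), so δ = u(5290)/u(6498).
With u(x) = x^0.25: δ = 5290^0.25/6498^0.25 = (5290/6498)^0.25 = 0.94988.

δ ≈ 0.950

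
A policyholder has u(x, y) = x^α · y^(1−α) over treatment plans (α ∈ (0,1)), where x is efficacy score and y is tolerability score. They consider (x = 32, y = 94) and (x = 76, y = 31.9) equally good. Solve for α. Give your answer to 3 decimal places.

The Cobb–Douglas utilities coincide, so 32^α·94^(1−α) = 76^α·31.9^(1−α).
Taking logs: α·ln 32 + (1−α)·ln 94 = α·ln 76 + (1−α)·ln 31.9, i.e. α·-0.864997 = (1−α)·-1.080689.
With A = -0.864997 and B = -1.080689: α·A = (1−α)·B, so α = B/(A+B) = -1.080689/-1.945686 ≈ 0.555.

α ≈ 0.555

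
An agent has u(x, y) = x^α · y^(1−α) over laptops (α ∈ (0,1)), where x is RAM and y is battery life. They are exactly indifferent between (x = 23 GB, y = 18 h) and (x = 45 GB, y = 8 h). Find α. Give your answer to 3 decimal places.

The Cobb–Douglas utilities coincide, so 23^α·18^(1−α) = 45^α·8^(1−α).
Rearrange to (23/45)^α = (8/18)^(1−α) and take logs: α·-0.671168 = (1−α)·-0.810930.
So α/(1−α) = (-0.810930)/(-0.671168) = 1.208237, and α = 1.208237/2.208237 ≈ 0.547.

α ≈ 0.547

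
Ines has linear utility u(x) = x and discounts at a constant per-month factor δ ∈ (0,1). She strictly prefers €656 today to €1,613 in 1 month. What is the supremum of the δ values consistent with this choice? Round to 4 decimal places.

Comparing present values: 656 > δ·1613.
So δ < 656/1613 = 0.40670.

δ < 0.4067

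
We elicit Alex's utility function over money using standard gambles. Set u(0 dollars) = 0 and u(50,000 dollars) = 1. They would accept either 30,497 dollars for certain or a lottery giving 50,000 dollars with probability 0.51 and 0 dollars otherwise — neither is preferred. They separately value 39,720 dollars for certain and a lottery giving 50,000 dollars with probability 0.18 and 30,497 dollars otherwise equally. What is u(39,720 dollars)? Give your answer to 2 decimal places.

0.60

From the first indifference, u(30,497 dollars) = 0.51·u(50,000 dollars) + 0.49·u(0 dollars) = 0.51·1 + 0.49·0 = 0.51.
The second indifference gives u(39,720 dollars) = 0.18·u(50,000 dollars) + 0.82·u(30,497 dollars) = 0.18·1.00 + 0.82·0.51 = 0.5982.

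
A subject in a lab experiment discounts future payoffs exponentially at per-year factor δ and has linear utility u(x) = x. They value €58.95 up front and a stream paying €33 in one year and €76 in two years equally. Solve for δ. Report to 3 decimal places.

Equating present values: 58.95 = 33δ + 76δ².
That is, 76δ² + 33δ − 58.95 = 0, a quadratic in δ.
δ = (−33 + √(33² + 4·76·58.95)) / (2·76) = (−33 + √19009.80) / 152 ≈ 0.690.

δ ≈ 0.690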